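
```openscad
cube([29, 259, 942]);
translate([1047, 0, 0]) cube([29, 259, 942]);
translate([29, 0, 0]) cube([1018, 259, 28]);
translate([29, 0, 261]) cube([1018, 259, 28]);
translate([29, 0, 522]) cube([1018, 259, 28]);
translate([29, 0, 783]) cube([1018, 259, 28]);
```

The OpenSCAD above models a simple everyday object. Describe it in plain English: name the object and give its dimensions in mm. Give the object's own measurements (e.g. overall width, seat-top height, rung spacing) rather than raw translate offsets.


An open bookshelf. Two side panels, each 29 mm thick, 259 mm deep and 942 mm tall, stand 1076 mm apart (outside-to-outside). Between them sit 4 shelves, each 28 mm thick and 259 mm deep, spanning the full gap between the sides. The bottom shelf rests on the floor (its underside at z = 0) and the clear gap between one shelf's top and the next shelf's underside is 233 mm.


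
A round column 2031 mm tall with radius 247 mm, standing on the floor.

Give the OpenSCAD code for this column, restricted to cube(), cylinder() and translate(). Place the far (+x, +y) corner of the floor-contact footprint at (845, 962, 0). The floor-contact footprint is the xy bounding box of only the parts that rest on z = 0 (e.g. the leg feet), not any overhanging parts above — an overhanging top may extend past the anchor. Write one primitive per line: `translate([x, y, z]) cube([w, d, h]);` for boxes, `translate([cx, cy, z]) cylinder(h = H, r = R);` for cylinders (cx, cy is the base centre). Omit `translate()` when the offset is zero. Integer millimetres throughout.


translate([598, 715, 0]) cylinder(h = 2031, r = 247);


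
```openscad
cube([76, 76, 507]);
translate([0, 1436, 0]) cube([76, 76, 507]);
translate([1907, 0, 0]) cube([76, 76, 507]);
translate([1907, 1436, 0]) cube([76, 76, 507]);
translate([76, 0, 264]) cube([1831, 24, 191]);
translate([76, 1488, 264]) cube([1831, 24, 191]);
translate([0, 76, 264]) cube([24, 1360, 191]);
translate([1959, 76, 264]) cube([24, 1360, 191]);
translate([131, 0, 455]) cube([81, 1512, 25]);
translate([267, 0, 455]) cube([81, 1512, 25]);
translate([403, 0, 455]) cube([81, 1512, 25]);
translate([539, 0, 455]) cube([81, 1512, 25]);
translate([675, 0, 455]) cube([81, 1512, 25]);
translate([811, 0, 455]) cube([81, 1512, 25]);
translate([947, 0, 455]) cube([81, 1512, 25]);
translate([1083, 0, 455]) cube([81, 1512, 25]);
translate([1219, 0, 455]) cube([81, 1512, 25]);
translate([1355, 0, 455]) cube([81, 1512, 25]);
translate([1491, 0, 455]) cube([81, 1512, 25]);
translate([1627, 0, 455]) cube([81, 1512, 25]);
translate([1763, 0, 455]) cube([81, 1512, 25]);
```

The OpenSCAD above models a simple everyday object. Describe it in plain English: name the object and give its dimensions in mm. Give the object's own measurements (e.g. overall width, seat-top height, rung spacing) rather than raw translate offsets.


A bed frame 1983 mm long (x) by 1512 mm wide (y). Four 76×76 mm corner posts, 507 mm tall, at the corners of the footprint. Four rails of 24 mm thickness and 191 mm height run between adjacent posts with their undersides at z = 264 mm, their outer faces flush with the outside of the frame (the two x-running rails run between the posts' inner faces; the two y-running rails run between the posts' inner faces). 13 slats, each 81 mm wide (x) and 25 mm thick, lie across the top of the two x-running rails, running the full 1512 mm width of the frame in y; along x they sit between the end posts with a 55 mm gap after the −x posts and between neighbouring slats, leaving 63 mm before the +x posts.


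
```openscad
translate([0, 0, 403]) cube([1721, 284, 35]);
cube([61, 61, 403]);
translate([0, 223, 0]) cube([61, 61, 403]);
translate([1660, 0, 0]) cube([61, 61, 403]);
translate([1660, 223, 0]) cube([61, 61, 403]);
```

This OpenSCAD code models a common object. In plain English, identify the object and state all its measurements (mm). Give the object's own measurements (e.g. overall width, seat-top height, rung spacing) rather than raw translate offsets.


A bench: a 1721×284 mm seat slab, 35 mm thick, top at z = 438 mm, on four 61×61 mm square legs flush with the seat corners and standing on z = 0.


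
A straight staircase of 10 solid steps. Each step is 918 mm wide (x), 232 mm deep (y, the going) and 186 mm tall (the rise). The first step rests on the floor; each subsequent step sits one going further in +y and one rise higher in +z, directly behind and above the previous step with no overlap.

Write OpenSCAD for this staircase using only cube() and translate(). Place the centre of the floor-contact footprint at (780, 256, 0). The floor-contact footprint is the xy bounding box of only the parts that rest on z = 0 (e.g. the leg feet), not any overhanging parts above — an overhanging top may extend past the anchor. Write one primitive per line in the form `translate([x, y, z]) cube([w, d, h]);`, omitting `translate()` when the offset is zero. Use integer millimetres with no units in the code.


translate([321, 140, 0]) cube([918, 232, 186]);
translate([321, 372, 186]) cube([918, 232, 186]);
translate([321, 604, 372]) cube([918, 232, 186]);
translate([321, 836, 558]) cube([918, 232, 186]);
translate([321, 1068, 744]) cube([918, 232, 186]);
translate([321, 1300, 930]) cube([918, 232, 186]);
translate([321, 1532, 1116]) cube([918, 232, 186]);
translate([321, 1764, 1302]) cube([918, 232, 186]);
translate([321, 1996, 1488]) cube([918, 232, 186]);
translate([321, 2228, 1674]) cube([918, 232, 186]);


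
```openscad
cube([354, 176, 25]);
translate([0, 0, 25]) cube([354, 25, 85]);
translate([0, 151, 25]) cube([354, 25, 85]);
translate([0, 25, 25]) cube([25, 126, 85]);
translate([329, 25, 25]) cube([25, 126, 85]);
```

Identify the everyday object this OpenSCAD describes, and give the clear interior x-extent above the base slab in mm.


An open box. The internal width is 304 mm.

A 354×176 base slab with four walls standing on it — an open box. The base is 354 mm wide and the walls are 25 mm thick, so the internal width is 354 − 2 × 25 = 304 mm.


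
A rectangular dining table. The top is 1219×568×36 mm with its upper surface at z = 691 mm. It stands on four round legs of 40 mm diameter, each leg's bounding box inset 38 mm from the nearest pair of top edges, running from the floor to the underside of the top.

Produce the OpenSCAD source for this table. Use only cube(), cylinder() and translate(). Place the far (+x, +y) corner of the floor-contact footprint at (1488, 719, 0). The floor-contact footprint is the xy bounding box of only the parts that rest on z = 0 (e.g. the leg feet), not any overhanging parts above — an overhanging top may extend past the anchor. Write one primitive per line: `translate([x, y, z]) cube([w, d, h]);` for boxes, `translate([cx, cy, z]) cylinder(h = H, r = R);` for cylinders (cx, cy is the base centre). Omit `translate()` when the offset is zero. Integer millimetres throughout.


// leg_h = 691 - 36 = 655
translate([307, 189, 655]) cube([1219, 568, 36]);
translate([365, 247, 0]) cylinder(h = 655, r = 20);
translate([1468, 247, 0]) cylinder(h = 655, r = 20);
translate([365, 699, 0]) cylinder(h = 655, r = 20);
translate([1468, 699, 0]) cylinder(h = 655, r = 20);


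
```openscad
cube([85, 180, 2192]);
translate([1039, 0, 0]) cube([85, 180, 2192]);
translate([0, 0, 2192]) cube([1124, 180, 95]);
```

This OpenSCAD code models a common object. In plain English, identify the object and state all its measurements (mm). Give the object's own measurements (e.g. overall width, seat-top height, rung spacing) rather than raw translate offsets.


A door frame. The clear opening is 954 mm wide and 2192 mm high. Two 85 mm wide jambs, 180 mm deep, stand either side of the opening from the floor to the top of the opening. A 95 mm thick head sits across the top of both jambs, spanning the full outside width of the frame.


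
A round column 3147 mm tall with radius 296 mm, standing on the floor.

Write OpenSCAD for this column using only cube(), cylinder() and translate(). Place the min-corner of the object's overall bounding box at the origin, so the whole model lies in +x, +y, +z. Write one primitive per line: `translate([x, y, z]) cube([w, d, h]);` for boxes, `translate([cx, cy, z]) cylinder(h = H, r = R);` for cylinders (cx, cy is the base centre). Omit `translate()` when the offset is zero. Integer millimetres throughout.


translate([296, 296, 0]) cylinder(h = 3147, r = 296);


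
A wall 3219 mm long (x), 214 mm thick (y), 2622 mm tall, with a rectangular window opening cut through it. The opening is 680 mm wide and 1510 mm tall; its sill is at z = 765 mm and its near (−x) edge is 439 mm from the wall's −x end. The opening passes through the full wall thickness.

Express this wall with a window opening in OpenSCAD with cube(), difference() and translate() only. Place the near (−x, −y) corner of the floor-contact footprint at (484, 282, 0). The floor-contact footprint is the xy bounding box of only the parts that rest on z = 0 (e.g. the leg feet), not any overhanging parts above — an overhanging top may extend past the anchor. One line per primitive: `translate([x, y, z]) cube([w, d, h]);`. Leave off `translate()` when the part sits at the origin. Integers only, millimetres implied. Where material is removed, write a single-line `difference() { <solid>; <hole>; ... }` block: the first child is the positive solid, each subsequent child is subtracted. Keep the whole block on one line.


difference() { translate([484, 282, 0]) cube([3219, 214, 2622]); translate([923, 282, 765]) cube([680, 214, 1510]); }


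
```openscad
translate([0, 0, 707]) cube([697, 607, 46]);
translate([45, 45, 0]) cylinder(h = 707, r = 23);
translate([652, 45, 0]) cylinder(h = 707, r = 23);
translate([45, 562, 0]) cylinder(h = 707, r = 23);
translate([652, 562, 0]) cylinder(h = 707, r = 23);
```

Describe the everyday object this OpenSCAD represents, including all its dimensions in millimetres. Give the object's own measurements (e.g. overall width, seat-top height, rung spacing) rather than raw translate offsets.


A table: top 697 mm (x) × 607 mm (y), 46 mm thick, upper face at z = 753 mm, on four round legs of 46 mm diameter, each leg's bounding box inset 22 mm from the nearest pair of top edges from z = 0 to the bottom of the top.


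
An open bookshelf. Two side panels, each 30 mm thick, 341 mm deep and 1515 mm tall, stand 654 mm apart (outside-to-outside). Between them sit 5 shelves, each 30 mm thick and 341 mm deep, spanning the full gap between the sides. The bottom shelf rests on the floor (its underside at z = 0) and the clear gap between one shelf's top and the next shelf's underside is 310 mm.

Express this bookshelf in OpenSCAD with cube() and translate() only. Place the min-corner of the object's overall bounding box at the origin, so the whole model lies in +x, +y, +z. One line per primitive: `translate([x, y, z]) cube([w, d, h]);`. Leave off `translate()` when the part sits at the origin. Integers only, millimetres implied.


cube([30, 341, 1515]);
translate([624, 0, 0]) cube([30, 341, 1515]);
translate([30, 0, 0]) cube([594, 341, 30]);
translate([30, 0, 340]) cube([594, 341, 30]);
translate([30, 0, 680]) cube([594, 341, 30]);
translate([30, 0, 1020]) cube([594, 341, 30]);
translate([30, 0, 1360]) cube([594, 341, 30]);


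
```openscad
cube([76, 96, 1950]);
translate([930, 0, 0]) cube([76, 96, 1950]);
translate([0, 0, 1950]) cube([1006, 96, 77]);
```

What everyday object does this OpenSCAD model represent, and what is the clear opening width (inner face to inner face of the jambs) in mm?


A door frame. The clear opening width is 854 mm.

Two 1950 mm tall posts with a header on top — a door frame. The left jamb is 76 mm wide at x = 0; the right jamb starts at x = 930. The clear opening is 930 − 76 = 854 mm.


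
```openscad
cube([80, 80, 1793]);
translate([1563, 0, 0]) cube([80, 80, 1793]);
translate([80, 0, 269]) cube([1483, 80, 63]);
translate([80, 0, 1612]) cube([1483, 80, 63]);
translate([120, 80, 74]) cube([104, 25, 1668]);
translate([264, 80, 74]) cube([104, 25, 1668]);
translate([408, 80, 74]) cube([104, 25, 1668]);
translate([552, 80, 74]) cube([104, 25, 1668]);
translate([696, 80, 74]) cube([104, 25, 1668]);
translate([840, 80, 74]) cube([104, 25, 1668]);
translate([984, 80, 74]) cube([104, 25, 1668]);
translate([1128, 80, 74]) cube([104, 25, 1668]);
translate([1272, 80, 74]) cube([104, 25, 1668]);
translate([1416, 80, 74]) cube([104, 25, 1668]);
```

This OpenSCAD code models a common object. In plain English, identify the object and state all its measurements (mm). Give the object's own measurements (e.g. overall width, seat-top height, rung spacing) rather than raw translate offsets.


A fence section. Two 80×80 mm posts, 1793 mm tall, stand on the floor with a clear span of 1483 mm between their inner faces. Two horizontal rails of 80×63 mm section span the gap between the posts with their undersides at z = 269 mm and z = 1612 mm, flush with the posts' −y face. 10 pickets, each 104 mm wide, 25 mm thick and 1668 mm tall, are fixed to the +y face of the rails with their bottoms at z = 74 mm, spaced across the span with a 40 mm gap after the −x post and between neighbouring pickets, with 43 mm left before the +x post.


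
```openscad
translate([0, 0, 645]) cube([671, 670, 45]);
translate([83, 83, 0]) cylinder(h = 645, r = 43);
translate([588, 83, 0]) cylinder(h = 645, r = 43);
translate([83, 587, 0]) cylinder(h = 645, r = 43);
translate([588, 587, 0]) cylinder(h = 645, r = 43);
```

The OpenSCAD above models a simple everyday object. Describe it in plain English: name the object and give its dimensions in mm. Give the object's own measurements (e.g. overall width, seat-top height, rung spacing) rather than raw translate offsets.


A table: top 671 mm (x) × 670 mm (y), 45 mm thick, upper face at z = 690 mm, on four round legs of 86 mm diameter, each leg's bounding box inset 40 mm from the nearest pair of top edges from z = 0 to the bottom of the top.


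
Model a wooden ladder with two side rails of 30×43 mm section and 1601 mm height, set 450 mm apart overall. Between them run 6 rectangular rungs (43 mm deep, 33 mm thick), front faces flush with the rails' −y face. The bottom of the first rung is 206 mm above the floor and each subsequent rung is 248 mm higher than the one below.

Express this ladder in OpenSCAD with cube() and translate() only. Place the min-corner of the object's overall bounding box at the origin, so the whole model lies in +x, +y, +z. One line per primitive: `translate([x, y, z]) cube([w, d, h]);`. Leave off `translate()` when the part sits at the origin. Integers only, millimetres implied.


// rung span = 450 - 2*30 = 390
// rung[k] z = 206 + k*248
cube([30, 43, 1601]);
translate([420, 0, 0]) cube([30, 43, 1601]);
translate([30, 0, 206]) cube([390, 43, 33]);
translate([30, 0, 454]) cube([390, 43, 33]);
translate([30, 0, 702]) cube([390, 43, 33]);
translate([30, 0, 950]) cube([390, 43, 33]);
translate([30, 0, 1198]) cube([390, 43, 33]);
translate([30, 0, 1446]) cube([390, 43, 33]);


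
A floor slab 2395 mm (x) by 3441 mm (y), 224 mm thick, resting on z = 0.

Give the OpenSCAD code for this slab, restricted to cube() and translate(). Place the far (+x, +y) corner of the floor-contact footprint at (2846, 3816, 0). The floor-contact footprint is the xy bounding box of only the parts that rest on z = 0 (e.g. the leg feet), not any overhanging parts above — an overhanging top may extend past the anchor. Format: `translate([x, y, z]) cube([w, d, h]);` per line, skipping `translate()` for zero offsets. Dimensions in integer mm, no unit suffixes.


translate([451, 375, 0]) cube([2395, 3441, 224]);


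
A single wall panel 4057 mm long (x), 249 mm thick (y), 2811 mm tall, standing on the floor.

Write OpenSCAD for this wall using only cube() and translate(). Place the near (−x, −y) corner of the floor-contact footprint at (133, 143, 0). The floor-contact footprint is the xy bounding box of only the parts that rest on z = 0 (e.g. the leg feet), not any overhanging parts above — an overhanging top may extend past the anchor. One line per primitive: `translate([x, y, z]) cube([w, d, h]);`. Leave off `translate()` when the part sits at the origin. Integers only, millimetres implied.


translate([133, 143, 0]) cube([4057, 249, 2811]);


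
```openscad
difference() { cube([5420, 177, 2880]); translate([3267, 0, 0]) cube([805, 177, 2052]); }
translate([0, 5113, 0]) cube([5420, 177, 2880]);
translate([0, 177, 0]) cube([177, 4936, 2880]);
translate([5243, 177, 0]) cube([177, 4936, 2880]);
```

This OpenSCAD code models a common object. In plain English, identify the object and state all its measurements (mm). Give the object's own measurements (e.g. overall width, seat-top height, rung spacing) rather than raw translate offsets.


A single room: four walls, each 2880 mm tall and 177 mm thick, enclosing an outside footprint 5420×5290 mm (x × y), no floor or roof. The front and back walls (−y and +y sides) run the full x-width; the side walls fit between their inner faces. A door opening 805 mm wide and 2052 mm tall is cut through the front wall from the floor up, its −x edge 3267 mm from the wall's −x end.


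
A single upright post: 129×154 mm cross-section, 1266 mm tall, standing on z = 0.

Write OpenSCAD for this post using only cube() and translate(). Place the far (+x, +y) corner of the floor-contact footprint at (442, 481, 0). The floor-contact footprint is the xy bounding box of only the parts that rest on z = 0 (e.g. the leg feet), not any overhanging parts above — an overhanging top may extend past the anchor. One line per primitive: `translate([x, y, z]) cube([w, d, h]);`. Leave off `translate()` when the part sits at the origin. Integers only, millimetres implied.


translate([313, 327, 0]) cube([129, 154, 1266]);


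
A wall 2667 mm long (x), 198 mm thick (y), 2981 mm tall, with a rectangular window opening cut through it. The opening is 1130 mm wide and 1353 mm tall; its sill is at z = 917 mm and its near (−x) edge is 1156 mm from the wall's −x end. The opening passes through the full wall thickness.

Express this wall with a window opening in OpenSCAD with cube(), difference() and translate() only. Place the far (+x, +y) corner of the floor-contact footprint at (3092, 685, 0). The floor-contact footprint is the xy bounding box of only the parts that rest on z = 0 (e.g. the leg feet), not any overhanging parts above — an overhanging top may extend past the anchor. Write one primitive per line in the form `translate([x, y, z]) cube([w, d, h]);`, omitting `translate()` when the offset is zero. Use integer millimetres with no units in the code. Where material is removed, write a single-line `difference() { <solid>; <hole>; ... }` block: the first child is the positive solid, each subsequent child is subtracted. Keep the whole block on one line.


difference() { translate([425, 487, 0]) cube([2667, 198, 2981]); translate([1581, 487, 917]) cube([1130, 198, 1353]); }


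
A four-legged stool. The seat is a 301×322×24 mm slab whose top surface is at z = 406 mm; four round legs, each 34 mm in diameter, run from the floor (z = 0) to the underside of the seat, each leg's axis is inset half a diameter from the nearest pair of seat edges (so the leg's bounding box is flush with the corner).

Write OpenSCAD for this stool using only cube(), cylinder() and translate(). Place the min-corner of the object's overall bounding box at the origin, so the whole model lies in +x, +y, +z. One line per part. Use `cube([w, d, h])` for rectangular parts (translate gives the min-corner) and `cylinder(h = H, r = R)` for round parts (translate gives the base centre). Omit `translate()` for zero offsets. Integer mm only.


translate([0, 0, 382]) cube([301, 322, 24]);
translate([17, 17, 0]) cylinder(h = 382, r = 17);
translate([284, 17, 0]) cylinder(h = 382, r = 17);
translate([17, 305, 0]) cylinder(h = 382, r = 17);
translate([284, 305, 0]) cylinder(h = 382, r = 17);


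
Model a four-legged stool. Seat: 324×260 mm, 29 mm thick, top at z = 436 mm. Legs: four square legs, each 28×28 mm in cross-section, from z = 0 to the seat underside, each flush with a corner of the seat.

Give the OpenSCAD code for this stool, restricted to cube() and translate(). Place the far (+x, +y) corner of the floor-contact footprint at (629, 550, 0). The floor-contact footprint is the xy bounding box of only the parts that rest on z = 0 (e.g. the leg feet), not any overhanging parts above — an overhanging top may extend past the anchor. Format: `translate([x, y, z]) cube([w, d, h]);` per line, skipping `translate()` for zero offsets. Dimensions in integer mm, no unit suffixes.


translate([305, 290, 407]) cube([324, 260, 29]);
translate([305, 290, 0]) cube([28, 28, 407]);
translate([601, 290, 0]) cube([28, 28, 407]);
translate([305, 522, 0]) cube([28, 28, 407]);
translate([601, 522, 0]) cube([28, 28, 407]);


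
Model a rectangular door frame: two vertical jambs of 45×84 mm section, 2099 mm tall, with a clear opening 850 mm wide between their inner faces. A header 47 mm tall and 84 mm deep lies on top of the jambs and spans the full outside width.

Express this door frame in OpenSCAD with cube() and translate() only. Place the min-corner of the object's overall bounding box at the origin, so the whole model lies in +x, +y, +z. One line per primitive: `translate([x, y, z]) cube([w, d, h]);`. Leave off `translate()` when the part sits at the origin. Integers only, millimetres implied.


cube([45, 84, 2099]);
translate([895, 0, 0]) cube([45, 84, 2099]);
translate([0, 0, 2099]) cube([940, 84, 47]);


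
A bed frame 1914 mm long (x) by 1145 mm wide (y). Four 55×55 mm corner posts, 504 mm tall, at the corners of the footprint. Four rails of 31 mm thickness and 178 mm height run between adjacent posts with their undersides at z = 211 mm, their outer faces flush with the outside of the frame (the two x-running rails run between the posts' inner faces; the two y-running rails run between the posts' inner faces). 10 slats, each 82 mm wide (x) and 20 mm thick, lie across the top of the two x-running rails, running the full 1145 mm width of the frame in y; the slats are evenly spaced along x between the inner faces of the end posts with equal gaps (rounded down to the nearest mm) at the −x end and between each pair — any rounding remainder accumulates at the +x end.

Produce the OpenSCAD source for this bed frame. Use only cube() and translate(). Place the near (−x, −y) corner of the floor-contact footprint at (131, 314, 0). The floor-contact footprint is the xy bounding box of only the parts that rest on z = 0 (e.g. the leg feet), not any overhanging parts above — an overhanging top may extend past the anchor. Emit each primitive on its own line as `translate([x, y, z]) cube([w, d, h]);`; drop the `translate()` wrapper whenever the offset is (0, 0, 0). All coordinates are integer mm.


// slat z = rail_z + rail_h = 211 + 178 = 389
// slat gap = ⌊(1804 − 10·82) / 11⌋ = 89
translate([131, 314, 0]) cube([55, 55, 504]);
translate([131, 1404, 0]) cube([55, 55, 504]);
translate([1990, 314, 0]) cube([55, 55, 504]);
translate([1990, 1404, 0]) cube([55, 55, 504]);
translate([186, 314, 211]) cube([1804, 31, 178]);
translate([186, 1428, 211]) cube([1804, 31, 178]);
translate([131, 369, 211]) cube([31, 1035, 178]);
translate([2014, 369, 211]) cube([31, 1035, 178]);
translate([275, 314, 389]) cube([82, 1145, 20]);
translate([446, 314, 389]) cube([82, 1145, 20]);
translate([617, 314, 389]) cube([82, 1145, 20]);
translate([788, 314, 389]) cube([82, 1145, 20]);
translate([959, 314, 389]) cube([82, 1145, 20]);
translate([1130, 314, 389]) cube([82, 1145, 20]);
translate([1301, 314, 389]) cube([82, 1145, 20]);
translate([1472, 314, 389]) cube([82, 1145, 20]);
translate([1643, 314, 389]) cube([82, 1145, 20]);
translate([1814, 314, 389]) cube([82, 1145, 20]);


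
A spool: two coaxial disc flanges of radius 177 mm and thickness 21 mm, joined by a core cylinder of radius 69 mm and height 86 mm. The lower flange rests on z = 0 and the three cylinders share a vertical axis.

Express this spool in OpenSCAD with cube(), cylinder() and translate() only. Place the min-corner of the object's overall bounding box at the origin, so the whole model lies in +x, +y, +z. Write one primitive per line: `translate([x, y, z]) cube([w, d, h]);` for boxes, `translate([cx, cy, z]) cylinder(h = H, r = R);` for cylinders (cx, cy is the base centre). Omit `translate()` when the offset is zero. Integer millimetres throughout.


translate([177, 177, 0]) cylinder(h = 21, r = 177);
translate([177, 177, 21]) cylinder(h = 86, r = 69);
translate([177, 177, 107]) cylinder(h = 21, r = 177);


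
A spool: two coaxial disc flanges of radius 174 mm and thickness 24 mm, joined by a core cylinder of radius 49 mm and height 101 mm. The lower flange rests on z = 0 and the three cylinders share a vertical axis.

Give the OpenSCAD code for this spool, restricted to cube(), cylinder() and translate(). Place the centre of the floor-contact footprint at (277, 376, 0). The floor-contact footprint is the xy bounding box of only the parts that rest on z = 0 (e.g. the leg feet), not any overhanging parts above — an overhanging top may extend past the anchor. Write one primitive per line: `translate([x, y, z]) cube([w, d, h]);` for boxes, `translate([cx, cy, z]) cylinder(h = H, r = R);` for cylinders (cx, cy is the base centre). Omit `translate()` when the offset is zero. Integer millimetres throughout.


translate([277, 376, 0]) cylinder(h = 24, r = 174);
translate([277, 376, 24]) cylinder(h = 101, r = 49);
translate([277, 376, 125]) cylinder(h = 24, r = 174);


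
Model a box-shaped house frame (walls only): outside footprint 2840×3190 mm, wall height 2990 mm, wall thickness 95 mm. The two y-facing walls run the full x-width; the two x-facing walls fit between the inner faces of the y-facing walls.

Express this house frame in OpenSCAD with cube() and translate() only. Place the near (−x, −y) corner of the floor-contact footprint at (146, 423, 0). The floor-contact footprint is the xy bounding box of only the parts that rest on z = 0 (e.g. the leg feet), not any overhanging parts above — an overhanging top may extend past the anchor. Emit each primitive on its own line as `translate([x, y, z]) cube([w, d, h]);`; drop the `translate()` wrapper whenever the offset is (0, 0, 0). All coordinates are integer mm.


translate([146, 423, 0]) cube([2840, 95, 2990]);
translate([146, 3518, 0]) cube([2840, 95, 2990]);
translate([146, 518, 0]) cube([95, 3000, 2990]);
translate([2891, 518, 0]) cube([95, 3000, 2990]);


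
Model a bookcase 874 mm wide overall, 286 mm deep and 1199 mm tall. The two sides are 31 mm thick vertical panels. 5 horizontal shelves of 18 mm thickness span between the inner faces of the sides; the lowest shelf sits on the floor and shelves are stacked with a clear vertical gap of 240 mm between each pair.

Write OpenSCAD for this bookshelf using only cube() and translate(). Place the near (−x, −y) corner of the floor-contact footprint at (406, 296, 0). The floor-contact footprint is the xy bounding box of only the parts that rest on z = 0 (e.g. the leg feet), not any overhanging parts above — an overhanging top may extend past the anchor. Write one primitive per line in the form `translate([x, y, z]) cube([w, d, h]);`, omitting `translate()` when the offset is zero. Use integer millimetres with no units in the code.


translate([406, 296, 0]) cube([31, 286, 1199]);
translate([1249, 296, 0]) cube([31, 286, 1199]);
translate([437, 296, 0]) cube([812, 286, 18]);
translate([437, 296, 258]) cube([812, 286, 18]);
translate([437, 296, 516]) cube([812, 286, 18]);
translate([437, 296, 774]) cube([812, 286, 18]);
translate([437, 296, 1032]) cube([812, 286, 18]);


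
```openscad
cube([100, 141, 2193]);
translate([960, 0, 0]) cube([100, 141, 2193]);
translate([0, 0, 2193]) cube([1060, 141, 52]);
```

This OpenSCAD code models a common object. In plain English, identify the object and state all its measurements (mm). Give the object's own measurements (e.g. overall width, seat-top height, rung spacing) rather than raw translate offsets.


A door frame. The clear opening is 860 mm wide and 2193 mm high. Two 100 mm wide jambs, 141 mm deep, stand either side of the opening from the floor to the top of the opening. A 52 mm thick head sits across the top of both jambs, spanning the full outside width of the frame.


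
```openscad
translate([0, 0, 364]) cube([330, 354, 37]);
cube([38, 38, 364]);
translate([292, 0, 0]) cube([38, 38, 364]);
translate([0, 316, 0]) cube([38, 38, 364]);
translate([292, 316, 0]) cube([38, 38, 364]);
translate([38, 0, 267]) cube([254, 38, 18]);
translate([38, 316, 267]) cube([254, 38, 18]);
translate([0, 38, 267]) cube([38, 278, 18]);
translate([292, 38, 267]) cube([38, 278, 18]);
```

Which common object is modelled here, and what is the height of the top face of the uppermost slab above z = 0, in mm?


A stool. The seat height is 401 mm.

A 330×354×37 slab at z = 364 on four corner posts — a stool. The seat top is 364 + 37 = 401 mm.


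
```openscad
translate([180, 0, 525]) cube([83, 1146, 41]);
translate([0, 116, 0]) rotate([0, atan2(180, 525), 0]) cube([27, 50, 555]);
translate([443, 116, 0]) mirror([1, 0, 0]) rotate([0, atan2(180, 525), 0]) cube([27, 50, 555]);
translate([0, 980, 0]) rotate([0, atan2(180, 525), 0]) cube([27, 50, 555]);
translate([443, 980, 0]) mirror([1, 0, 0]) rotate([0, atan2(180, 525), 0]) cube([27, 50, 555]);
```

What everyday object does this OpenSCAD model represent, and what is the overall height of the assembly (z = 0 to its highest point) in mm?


A sawhorse. The overall height is 566 mm.

A beam across two mirrored pairs of raked legs — a sawhorse. The beam's underside is at z = 525 (matching the legs' vertical rise in atan2(180, 525)) and the beam is 41 mm tall, so its top is at 525 + 41 = 566 mm. The raked legs top out at the beam's underside, so that is the highest point.


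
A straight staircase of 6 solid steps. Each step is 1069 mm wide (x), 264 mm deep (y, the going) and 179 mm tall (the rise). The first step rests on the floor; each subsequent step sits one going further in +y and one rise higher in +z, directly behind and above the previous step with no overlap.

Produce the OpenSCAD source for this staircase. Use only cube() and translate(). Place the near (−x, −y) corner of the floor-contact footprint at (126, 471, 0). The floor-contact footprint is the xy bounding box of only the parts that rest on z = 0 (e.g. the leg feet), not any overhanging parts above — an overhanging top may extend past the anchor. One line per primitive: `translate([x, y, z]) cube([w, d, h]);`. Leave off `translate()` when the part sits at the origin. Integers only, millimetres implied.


translate([126, 471, 0]) cube([1069, 264, 179]);
translate([126, 735, 179]) cube([1069, 264, 179]);
translate([126, 999, 358]) cube([1069, 264, 179]);
translate([126, 1263, 537]) cube([1069, 264, 179]);
translate([126, 1527, 716]) cube([1069, 264, 179]);
translate([126, 1791, 895]) cube([1069, 264, 179]);


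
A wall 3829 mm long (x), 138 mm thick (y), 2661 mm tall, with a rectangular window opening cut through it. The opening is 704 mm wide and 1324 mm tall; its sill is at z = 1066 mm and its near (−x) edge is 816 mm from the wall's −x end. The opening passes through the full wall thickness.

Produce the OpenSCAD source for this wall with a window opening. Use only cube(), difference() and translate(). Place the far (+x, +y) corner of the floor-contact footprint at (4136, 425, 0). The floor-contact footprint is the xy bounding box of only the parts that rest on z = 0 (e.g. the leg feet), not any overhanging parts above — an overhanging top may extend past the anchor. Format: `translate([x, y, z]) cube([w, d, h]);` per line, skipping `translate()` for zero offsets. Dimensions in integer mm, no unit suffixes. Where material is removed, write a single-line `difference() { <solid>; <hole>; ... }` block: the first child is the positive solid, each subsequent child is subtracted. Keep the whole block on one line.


difference() { translate([307, 287, 0]) cube([3829, 138, 2661]); translate([1123, 287, 1066]) cube([704, 138, 1324]); }


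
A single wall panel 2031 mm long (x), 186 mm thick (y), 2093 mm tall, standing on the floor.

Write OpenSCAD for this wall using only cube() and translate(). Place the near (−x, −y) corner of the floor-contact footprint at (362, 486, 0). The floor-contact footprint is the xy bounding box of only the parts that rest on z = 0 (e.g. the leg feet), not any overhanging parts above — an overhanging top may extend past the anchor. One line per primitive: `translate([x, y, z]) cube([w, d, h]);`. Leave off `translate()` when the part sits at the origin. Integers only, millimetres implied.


translate([362, 486, 0]) cube([2031, 186, 2093]);


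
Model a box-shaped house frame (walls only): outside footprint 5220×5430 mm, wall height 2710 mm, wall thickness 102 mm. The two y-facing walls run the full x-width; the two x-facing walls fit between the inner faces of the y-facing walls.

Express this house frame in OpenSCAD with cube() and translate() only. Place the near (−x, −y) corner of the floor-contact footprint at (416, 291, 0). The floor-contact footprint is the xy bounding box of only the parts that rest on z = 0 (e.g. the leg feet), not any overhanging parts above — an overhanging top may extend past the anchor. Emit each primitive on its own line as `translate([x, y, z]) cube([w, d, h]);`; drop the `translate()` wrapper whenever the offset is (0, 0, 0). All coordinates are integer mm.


translate([416, 291, 0]) cube([5220, 102, 2710]);
translate([416, 5619, 0]) cube([5220, 102, 2710]);
translate([416, 393, 0]) cube([102, 5226, 2710]);
translate([5534, 393, 0]) cube([102, 5226, 2710]);


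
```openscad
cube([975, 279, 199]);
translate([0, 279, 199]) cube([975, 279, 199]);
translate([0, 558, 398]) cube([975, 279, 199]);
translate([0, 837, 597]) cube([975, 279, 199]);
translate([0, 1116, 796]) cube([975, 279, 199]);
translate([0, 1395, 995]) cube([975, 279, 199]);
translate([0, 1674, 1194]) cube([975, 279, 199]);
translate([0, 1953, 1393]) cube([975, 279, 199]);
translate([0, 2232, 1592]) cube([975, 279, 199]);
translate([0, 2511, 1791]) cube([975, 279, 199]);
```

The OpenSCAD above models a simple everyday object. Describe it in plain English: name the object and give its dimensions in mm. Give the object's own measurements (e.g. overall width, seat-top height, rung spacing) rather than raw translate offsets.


A straight staircase of 10 solid steps. Each step is 975 mm wide (x), 279 mm deep (y, the going) and 199 mm tall (the rise). The first step rests on the floor; each subsequent step sits one going further in +y and one rise higher in +z, directly behind and above the previous step with no overlap.


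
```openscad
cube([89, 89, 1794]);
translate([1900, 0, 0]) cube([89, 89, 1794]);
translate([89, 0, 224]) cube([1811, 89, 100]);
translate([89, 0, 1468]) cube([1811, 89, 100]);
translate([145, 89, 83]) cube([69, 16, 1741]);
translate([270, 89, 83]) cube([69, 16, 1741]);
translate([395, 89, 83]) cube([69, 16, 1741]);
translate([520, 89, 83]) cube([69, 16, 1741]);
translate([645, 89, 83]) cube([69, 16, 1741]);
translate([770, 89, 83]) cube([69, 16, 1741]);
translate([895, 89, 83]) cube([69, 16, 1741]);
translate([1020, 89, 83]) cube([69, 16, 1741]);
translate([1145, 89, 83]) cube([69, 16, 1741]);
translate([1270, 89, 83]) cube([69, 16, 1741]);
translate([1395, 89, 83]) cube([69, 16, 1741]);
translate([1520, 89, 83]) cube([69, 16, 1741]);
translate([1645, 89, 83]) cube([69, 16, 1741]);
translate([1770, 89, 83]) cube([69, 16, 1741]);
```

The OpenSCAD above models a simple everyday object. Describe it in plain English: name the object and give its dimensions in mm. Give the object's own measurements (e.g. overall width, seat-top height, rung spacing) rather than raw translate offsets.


A fence section. Two 89×89 mm posts, 1794 mm tall, stand on the floor with a clear span of 1811 mm between their inner faces. Two horizontal rails of 89×100 mm section span the gap between the posts with their undersides at z = 224 mm and z = 1468 mm, flush with the posts' −y face. 14 pickets, each 69 mm wide, 16 mm thick and 1741 mm tall, are fixed to the +y face of the rails with their bottoms at z = 83 mm, spaced across the span with a 56 mm gap after the −x post and between neighbouring pickets, with 61 mm left before the +x post.


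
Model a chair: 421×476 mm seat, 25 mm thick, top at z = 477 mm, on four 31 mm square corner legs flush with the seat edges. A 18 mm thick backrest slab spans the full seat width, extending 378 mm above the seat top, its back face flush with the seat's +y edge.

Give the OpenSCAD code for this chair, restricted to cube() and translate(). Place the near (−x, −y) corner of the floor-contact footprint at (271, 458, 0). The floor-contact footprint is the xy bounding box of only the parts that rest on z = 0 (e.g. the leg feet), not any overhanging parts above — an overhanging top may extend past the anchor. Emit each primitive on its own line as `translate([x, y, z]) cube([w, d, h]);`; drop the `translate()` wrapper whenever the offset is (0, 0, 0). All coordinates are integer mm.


translate([271, 458, 452]) cube([421, 476, 25]);
translate([271, 458, 0]) cube([31, 31, 452]);
translate([661, 458, 0]) cube([31, 31, 452]);
translate([271, 903, 0]) cube([31, 31, 452]);
translate([661, 903, 0]) cube([31, 31, 452]);
translate([271, 916, 477]) cube([421, 18, 378]);


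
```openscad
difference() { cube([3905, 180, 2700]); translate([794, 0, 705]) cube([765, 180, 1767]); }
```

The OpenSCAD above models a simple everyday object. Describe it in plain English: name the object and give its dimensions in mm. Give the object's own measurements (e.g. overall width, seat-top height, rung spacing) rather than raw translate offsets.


A wall 3905 mm long (x), 180 mm thick (y), 2700 mm tall, with a rectangular window opening cut through it. The opening is 765 mm wide and 1767 mm tall; its sill is at z = 705 mm and its near (−x) edge is 794 mm from the wall's −x end. The opening passes through the full wall thickness.


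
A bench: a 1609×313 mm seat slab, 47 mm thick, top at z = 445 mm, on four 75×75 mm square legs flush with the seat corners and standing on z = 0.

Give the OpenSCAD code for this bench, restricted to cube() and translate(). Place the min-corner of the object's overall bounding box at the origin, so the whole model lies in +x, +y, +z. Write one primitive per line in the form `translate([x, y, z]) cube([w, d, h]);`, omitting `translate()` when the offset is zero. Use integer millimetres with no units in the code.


translate([0, 0, 398]) cube([1609, 313, 47]);
cube([75, 75, 398]);
translate([0, 238, 0]) cube([75, 75, 398]);
translate([1534, 0, 0]) cube([75, 75, 398]);
translate([1534, 238, 0]) cube([75, 75, 398]);


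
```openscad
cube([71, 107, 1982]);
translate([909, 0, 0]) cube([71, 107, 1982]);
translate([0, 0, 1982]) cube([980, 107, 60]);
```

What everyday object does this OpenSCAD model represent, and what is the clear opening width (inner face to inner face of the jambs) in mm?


A door frame. The clear opening width is 838 mm.

Two 1982 mm tall posts with a header on top — a door frame. The left jamb is 71 mm wide at x = 0; the right jamb starts at x = 909. The clear opening is 909 − 71 = 838 mm.


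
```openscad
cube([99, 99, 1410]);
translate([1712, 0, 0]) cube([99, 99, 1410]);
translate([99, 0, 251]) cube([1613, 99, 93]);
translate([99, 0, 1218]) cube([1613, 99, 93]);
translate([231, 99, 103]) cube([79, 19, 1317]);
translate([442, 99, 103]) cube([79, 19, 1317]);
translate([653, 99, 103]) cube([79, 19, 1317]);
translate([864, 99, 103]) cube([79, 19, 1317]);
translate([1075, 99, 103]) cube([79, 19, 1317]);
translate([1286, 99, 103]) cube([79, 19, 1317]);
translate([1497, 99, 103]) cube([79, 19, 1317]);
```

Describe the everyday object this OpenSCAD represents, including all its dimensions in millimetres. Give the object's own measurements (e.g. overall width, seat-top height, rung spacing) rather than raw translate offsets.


A fence section. Two 99×99 mm posts, 1410 mm tall, stand on the floor with a clear span of 1613 mm between their inner faces. Two horizontal rails of 99×93 mm section span the gap between the posts with their undersides at z = 251 mm and z = 1218 mm, flush with the posts' −y face. 7 pickets, each 79 mm wide, 19 mm thick and 1317 mm tall, are fixed to the +y face of the rails with their bottoms at z = 103 mm, spaced across the span with a 132 mm gap after the −x post and between neighbouring pickets, with 136 mm left before the +x post.
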